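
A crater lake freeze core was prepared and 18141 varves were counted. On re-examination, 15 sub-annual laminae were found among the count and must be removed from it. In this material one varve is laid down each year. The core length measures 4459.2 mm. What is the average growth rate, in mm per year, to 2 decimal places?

After corrections the count is 18141 − 15 = 18126 varves.
Extension rate ≈ 4459.2 / 18126 = 0.25 mm per year.

0.25 mm per year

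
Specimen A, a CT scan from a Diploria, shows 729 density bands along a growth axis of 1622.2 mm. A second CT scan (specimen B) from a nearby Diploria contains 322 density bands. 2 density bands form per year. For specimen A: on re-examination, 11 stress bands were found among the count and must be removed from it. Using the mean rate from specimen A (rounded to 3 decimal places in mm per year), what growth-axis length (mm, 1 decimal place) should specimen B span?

Specimen A: correcting the raw count gives 729 − 11 = 718 true density bands.
Specimen A: 718 density bands at 2 per year is 718 / 2 = 359 years.
A: 1622.2 mm over 359 years gives 1622.2 / 359 ≈ 4.519 mm/yr.
Specimen B: with 2 density bands per year, 322 / 2 = 161 years. Length of B = 4.519 × 161 = 727.6 mm.

727.6 mm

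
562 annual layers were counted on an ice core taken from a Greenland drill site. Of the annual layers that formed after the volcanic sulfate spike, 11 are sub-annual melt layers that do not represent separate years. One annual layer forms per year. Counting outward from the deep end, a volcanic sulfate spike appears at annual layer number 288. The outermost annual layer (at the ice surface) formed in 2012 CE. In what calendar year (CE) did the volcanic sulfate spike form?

1749 CE

Between annual layer 288 and the ice surface there are 562 − 288 = 274 annual layers.
Removing the 11 false annual layers leaves 274 − 11 = 263 true annual layers beyond the volcanic sulfate spike.
2012 − 263 = 1749 CE.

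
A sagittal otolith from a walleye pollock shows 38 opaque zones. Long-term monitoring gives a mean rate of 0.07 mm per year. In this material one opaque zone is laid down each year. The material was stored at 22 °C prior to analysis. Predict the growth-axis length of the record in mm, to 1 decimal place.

2.7 mm

38 years of growth are recorded.
Predicted length = 0.07 mm/year × 38 years = 2.7 mm.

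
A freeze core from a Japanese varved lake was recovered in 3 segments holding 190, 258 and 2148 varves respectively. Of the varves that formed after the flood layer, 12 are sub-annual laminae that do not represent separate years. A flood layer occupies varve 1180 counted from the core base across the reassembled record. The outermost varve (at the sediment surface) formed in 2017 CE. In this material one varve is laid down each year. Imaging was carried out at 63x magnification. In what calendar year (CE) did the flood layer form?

Total varves = 190 + 258 + 2148 = 2596.
2596 − 1180 = 1416 varves lie beyond the flood layer toward the sediment surface.
Removing the 12 false varves leaves 1416 − 12 = 1404 true varves beyond the flood layer.
Counting back 1404 years from 2017 CE places the flood layer in 2017 − 1404 = 613 CE.

613 CE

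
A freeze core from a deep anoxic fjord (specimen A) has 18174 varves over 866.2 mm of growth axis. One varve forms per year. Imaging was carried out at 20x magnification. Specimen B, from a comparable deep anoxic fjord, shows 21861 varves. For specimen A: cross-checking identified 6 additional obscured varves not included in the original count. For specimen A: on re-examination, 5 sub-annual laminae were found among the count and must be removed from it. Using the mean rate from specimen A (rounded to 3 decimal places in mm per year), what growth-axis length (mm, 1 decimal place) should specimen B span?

Specimen A: correcting the raw count gives 18174 − 5 + 6 = 18175 true varves.
A: Mean rate = 866.2 mm / 18175 years ≈ 0.048 mm/yr.
Length of B = 0.048 × 21861 = 1049.3 mm.

1049.3 mm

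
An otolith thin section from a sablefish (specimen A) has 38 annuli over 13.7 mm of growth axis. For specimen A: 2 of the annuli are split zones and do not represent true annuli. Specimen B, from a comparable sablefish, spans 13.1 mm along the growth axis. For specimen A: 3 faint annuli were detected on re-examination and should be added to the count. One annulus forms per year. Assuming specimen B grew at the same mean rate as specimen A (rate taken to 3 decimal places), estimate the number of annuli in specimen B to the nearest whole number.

37 annuli

Specimen A: correcting the raw count gives 38 − 2 + 3 = 39 true annuli.
A: 13.7 mm over 39 years gives 13.7 / 39 ≈ 0.351 mm/year.
Specimen B: 13.1 mm / 0.351 mm per year = 37.32 years ≈ 37 annuli.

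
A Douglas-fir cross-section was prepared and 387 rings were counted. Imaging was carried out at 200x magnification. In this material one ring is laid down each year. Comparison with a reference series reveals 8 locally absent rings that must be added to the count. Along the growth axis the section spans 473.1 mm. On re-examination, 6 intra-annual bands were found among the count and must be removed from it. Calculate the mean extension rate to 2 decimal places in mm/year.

1.22 mm/year

Adjusted count: 387 − 6 + 8 = 389 rings.
Extension rate ≈ 473.1 / 389 = 1.22 mm/year.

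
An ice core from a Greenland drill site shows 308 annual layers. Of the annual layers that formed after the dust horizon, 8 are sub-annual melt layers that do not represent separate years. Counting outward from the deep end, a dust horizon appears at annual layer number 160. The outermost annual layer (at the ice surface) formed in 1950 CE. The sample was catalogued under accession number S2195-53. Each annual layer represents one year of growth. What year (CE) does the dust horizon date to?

1810 CE

Between annual layer 160 and the ice surface there are 308 − 160 = 148 annual layers.
Excluding 8 false annual layers: 148 − 8 = 140.
Counting back 140 years from 1950 CE places the dust horizon in 1950 − 140 = 1810 CE.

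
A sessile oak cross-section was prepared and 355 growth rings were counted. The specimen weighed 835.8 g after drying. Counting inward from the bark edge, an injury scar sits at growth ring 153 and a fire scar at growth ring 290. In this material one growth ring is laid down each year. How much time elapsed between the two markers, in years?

137 years

Separation: 290 − 153 = 137 growth rings.
One growth ring per year makes the interval 137 years.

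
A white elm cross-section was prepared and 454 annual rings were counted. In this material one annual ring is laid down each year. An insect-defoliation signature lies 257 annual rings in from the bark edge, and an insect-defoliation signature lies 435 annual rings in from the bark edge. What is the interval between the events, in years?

178 years

The two markers are separated by 435 − 257 = 178 annual rings.
One annual ring per year makes the interval 178 years.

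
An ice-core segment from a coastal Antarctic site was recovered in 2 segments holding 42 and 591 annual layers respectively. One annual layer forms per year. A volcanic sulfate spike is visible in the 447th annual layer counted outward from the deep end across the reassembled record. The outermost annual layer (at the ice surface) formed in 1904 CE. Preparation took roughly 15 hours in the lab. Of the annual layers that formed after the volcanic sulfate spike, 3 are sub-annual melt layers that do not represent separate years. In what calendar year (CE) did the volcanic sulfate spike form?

1721 CE

Total annual layers = 42 + 591 = 633.
Between annual layer 447 and the ice surface there are 633 − 447 = 186 annual layers.
Removing the 3 false annual layers leaves 186 − 3 = 183 true annual layers beyond the volcanic sulfate spike.
1904 − 183 = 1721 CE.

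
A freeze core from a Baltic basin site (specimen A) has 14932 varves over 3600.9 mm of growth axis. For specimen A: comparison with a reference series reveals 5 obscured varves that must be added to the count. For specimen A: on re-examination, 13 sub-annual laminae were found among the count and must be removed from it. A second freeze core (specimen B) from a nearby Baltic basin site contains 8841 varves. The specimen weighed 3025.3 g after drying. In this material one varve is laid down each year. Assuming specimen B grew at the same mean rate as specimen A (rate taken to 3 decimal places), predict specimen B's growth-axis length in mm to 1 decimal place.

2130.7 mm

Specimen A: correcting the raw count gives 14932 − 13 + 5 = 14924 true varves.
A: Mean rate = 3600.9 mm / 14924 years ≈ 0.241 mm/yr.
For B, 0.241 mm/year × 8841 years = 2130.7 mm.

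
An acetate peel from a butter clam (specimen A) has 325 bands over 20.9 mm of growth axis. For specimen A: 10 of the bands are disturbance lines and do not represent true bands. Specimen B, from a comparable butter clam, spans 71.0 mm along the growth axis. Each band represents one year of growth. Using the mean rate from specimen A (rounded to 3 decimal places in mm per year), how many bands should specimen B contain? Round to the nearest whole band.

Specimen A: after corrections the count is 325 − 10 = 315 bands.
A: 20.9 mm over 315 years gives 20.9 / 315 ≈ 0.066 mm/year.
For B, 71.0 / 0.066 = 1075.76 years ≈ 1076 bands.

1076 bands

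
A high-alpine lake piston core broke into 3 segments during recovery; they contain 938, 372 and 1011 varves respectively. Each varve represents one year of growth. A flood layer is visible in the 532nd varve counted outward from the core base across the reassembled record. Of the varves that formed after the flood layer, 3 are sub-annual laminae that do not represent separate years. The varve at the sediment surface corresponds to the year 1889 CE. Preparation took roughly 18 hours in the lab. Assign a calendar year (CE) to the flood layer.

103 CE

Total varves = 938 + 372 + 1011 = 2321.
2321 − 532 = 1789 varves lie beyond the flood layer toward the sediment surface.
Removing the 3 false varves leaves 1789 − 3 = 1786 true varves beyond the flood layer.
The varve at the sediment surface is 1889 CE, so the flood layer dates to 1889 − 1786 = 103 CE.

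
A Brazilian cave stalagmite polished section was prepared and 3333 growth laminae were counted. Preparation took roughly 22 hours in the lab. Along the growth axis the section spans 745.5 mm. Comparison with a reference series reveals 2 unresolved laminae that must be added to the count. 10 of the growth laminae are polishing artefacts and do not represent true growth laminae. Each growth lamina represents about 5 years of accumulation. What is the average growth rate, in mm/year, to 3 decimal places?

0.045 mm/year

True growth lamina count = 3333 − 10 + 2 = 3325.
At 5 years per growth lamina, 3325 × 5 = 16625 years.
745.5 mm over 16625 years gives 745.5 / 16625 ≈ 0.045 mm/year.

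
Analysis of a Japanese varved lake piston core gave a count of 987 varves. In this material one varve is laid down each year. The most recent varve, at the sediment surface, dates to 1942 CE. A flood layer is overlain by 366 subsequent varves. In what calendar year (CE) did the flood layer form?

1576 CE

366 varves formed after the flood layer.
1942 − 366 = 1576 CE.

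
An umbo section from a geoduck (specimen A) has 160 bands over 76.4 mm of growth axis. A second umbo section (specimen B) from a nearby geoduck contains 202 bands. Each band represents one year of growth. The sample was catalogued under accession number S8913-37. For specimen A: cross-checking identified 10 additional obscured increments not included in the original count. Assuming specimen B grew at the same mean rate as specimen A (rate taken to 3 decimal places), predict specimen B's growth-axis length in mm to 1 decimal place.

Specimen A: correcting the raw count gives 160 + 10 = 170 true bands.
A: 76.4 mm over 170 years gives 76.4 / 170 ≈ 0.449 mm/year.
For B, 0.449 mm/year × 202 years = 90.7 mm.

90.7 mm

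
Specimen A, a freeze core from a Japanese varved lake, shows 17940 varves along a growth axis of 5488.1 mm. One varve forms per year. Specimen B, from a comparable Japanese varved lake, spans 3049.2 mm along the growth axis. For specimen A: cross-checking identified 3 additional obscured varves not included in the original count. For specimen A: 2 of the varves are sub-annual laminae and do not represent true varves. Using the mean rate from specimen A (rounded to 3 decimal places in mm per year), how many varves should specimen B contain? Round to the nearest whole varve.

9965 varves

Specimen A: adjusted count: 17940 − 2 + 3 = 17941 varves.
A: Mean rate = 5488.1 mm / 17941 years ≈ 0.306 mm per year.
Specimen B: 3049.2 mm / 0.306 mm per year = 9964.71 years ≈ 9965 varves.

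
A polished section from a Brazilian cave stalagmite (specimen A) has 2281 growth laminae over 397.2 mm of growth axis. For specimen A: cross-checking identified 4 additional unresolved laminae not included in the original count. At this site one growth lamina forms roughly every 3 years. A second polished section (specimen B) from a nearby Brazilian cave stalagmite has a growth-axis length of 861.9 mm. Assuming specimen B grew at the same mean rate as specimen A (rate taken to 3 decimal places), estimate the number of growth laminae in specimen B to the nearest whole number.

4953 growth laminae

Specimen A: correcting the raw count gives 2281 + 4 = 2285 true growth laminae.
Specimen A: at 3 years per growth lamina, 2285 × 3 = 6855 years.
A: Mean rate = 397.2 mm / 6855 years ≈ 0.058 mm/yr.
For B, 861.9 / 0.058 = 14860.34 years; at 3 years per growth lamina that is 14860.34 / 3 ≈ 4953 growth laminae.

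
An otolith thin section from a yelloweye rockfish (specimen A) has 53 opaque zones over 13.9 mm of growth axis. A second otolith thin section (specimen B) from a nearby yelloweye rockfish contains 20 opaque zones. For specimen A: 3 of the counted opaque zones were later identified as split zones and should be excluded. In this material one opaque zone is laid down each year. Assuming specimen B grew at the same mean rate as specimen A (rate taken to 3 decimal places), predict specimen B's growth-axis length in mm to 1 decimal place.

5.6 mm

Specimen A: after corrections the count is 53 − 3 = 50 opaque zones.
A: Mean rate = 13.9 mm / 50 years ≈ 0.278 mm per year.
B's length ≈ 0.278 × 20 = 5.6 mm.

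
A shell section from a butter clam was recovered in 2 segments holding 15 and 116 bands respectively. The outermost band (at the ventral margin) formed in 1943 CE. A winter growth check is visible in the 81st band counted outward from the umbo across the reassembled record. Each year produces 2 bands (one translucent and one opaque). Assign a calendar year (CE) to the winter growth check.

Total bands = 15 + 116 = 131.
Between band 81 and the ventral margin there are 131 − 81 = 50 bands.
50 bands at 2 per year is 50 / 2 = 25 years.
Counting back 25 years from 1943 CE places the winter growth check in 1943 − 25 = 1918 CE.

1918 CE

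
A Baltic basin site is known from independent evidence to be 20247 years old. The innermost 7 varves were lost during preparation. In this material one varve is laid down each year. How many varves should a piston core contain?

Expected varves over 20247 years: 20247.
Less the 7 uncaptured varves: 20247 − 7 = 20240.

20240 varves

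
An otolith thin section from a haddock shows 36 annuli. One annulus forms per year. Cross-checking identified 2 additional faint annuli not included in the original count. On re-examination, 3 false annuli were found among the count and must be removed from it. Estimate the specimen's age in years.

35 yr

True annulus count = 36 − 3 + 2 = 35.
At one annulus per year, that is 35 years.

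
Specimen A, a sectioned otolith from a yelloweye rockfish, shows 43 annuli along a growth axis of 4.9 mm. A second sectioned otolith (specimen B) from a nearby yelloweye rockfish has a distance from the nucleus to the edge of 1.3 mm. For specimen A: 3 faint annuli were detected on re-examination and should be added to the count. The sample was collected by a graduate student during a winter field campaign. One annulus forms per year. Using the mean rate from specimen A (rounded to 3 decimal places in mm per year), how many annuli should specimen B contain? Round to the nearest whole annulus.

Specimen A: after corrections the count is 43 + 3 = 46 annuli.
A: Mean rate = 4.9 mm / 46 years ≈ 0.107 mm per year.
B spans 1.3 / 0.107 = 12.15 years ≈ 12 annuli.

12 annuli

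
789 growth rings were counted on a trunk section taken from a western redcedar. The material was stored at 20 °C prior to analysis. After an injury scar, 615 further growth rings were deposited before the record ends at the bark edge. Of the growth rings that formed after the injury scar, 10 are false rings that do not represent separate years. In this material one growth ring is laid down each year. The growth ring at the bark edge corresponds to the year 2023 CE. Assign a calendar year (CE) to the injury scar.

615 growth rings formed after the injury scar.
Excluding 10 false growth rings: 615 − 10 = 605.
The growth ring at the bark edge is 2023 CE, so the injury scar dates to 2023 − 605 = 1418 CE.

1418 CE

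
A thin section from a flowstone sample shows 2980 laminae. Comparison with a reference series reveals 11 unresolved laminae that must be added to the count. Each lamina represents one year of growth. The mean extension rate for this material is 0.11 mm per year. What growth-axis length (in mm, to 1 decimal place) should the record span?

True lamina count = 2980 + 11 = 2991.
Length ≈ 0.11 × 2991 = 329.0 mm.

329.0 mm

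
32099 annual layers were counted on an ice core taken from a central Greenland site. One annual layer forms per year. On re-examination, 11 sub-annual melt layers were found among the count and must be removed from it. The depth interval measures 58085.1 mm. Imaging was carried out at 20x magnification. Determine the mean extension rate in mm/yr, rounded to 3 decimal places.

1.810 mm/yr

After corrections the count is 32099 − 11 = 32088 annual layers.
Mean rate = 58085.1 mm / 32088 years ≈ 1.810 mm/yr.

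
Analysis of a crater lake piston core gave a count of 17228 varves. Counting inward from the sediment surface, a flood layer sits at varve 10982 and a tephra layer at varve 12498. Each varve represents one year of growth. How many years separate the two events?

1516 years

12498 − 10982 = 1516 varves lie between the two events.
That is 1516 years at one varve per year.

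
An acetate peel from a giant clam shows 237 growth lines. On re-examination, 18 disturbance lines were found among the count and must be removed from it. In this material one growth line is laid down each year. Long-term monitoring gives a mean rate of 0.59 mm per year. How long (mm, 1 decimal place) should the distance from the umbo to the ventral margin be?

129.2 mm

True growth line count = 237 − 18 = 219.
Length ≈ 0.59 × 219 = 129.2 mm.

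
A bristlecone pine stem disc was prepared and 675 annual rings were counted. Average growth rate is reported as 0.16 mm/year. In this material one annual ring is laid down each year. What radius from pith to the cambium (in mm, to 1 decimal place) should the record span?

The record spans 675 years at 0.16 mm per year.
675 years at 0.16 mm/year gives 0.16 × 675 = 108.0 mm.

108.0 mm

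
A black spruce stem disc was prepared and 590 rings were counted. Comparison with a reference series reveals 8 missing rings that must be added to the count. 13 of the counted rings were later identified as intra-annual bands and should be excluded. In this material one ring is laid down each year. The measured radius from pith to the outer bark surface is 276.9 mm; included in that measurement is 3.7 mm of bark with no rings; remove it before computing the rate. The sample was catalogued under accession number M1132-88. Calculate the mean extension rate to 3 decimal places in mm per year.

Correcting the raw count gives 590 − 13 + 8 = 585 true rings.
The growth record spans 276.9 − 3.7 = 273.2 mm.
273.2 mm over 585 years gives 273.2 / 585 ≈ 0.467 mm per year.

0.467 mm per year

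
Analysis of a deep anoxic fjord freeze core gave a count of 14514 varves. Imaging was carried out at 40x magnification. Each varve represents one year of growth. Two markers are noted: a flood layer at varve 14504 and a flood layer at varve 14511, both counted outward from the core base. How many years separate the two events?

14511 − 14504 = 7 varves lie between the two events.
At one varve per year, 7 years elapsed between them.

7 years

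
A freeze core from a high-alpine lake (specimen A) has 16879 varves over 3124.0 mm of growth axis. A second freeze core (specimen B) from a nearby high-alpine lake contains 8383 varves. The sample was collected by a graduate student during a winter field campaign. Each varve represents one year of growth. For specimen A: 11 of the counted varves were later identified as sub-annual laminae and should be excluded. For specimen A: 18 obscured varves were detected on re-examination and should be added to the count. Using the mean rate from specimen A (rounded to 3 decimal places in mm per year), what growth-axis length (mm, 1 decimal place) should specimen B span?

Specimen A: true varve count = 16879 − 11 + 18 = 16886.
A: Extension rate ≈ 3124.0 / 16886 = 0.185 mm/yr.
Length of B = 0.185 × 8383 = 1550.9 mm.

1550.9 mm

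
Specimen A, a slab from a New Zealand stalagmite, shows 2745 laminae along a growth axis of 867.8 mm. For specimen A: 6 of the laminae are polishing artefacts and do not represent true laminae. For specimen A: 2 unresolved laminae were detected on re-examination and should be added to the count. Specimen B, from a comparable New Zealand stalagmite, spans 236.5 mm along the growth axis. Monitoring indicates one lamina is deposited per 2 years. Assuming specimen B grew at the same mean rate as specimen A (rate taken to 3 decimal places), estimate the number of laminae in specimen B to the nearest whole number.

Specimen A: true lamina count = 2745 − 6 + 2 = 2741.
Specimen A: 2741 laminae at 2 years each span 2741 × 2 = 5482 years.
A: 867.8 mm over 5482 years gives 867.8 / 5482 ≈ 0.158 mm per year.
For B, 236.5 / 0.158 = 1496.84 years; at 2 years per lamina that is 1496.84 / 2 ≈ 748 laminae.

748 laminae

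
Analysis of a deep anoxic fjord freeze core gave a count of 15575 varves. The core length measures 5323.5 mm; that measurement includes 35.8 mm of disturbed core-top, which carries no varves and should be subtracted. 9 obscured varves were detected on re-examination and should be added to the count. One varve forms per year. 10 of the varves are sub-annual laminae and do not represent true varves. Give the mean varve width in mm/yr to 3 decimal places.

0.340 mm/yr

True varve count = 15575 − 10 + 9 = 15574.
Removing the 35.8 mm offcut leaves 5323.5 − 35.8 = 5287.7 mm.
Mean rate = 5287.7 mm / 15574 years ≈ 0.340 mm/yr.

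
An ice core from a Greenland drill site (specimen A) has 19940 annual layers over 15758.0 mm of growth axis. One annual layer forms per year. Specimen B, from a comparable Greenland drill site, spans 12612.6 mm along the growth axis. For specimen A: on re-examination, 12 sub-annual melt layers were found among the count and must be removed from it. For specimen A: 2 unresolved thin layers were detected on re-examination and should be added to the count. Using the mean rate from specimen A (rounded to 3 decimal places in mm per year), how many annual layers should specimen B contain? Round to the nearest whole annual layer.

15945 annual layers

Specimen A: true annual layer count = 19940 − 12 + 2 = 19930.
A: Mean rate = 15758.0 mm / 19930 years ≈ 0.791 mm/year.
Specimen B: 12612.6 mm / 0.791 mm per year = 15945.13 years ≈ 15945 annual layers.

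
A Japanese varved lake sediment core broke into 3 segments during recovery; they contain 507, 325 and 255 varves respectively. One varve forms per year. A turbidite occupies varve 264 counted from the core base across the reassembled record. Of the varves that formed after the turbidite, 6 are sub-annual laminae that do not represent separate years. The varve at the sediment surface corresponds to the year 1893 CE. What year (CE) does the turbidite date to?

Total varves = 507 + 325 + 255 = 1087.
The turbidite sits at varve 264 from the core base, so 1087 − 264 = 823 varves formed after it.
Excluding 6 false varves: 823 − 6 = 817.
Counting back 817 years from 1893 CE places the turbidite in 1893 − 817 = 1076 CE.

1076 CE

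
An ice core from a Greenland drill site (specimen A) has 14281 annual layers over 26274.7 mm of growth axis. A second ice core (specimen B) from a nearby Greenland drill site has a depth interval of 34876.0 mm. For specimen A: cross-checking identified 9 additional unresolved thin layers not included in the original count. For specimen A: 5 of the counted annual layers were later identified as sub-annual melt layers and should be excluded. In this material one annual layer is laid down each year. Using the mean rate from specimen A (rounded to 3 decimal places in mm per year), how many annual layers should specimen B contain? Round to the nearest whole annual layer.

18965 annual layers

Specimen A: after corrections the count is 14281 − 5 + 9 = 14285 annual layers.
A: Extension rate ≈ 26274.7 / 14285 = 1.839 mm per year.
For B, 34876.0 / 1.839 = 18964.65 years ≈ 18965 annual layers.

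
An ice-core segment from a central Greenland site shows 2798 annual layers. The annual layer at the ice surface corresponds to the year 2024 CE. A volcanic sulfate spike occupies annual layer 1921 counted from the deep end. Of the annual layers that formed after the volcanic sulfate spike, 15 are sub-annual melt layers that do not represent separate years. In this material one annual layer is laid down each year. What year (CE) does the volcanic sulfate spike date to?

1162 CE

The volcanic sulfate spike sits at annual layer 1921 from the deep end, so 2798 − 1921 = 877 annual layers formed after it.
Removing the 15 false annual layers leaves 877 − 15 = 862 true annual layers beyond the volcanic sulfate spike.
Counting back 862 years from 2024 CE places the volcanic sulfate spike in 2024 − 862 = 1162 CE.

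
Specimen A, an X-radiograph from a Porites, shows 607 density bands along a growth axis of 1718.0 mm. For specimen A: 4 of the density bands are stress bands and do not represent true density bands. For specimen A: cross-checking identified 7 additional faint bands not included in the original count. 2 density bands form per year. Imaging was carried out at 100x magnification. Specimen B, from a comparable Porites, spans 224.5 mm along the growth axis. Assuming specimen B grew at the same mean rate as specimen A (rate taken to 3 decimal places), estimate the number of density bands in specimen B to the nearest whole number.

Specimen A: correcting the raw count gives 607 − 4 + 7 = 610 true density bands.
Specimen A: 610 density bands at 2 per year is 610 / 2 = 305 years.
A: Mean rate = 1718.0 mm / 305 years ≈ 5.633 mm/yr.
Specimen B: 224.5 mm / 5.633 mm per year = 39.85 years; at 2 density bands per year that is 39.85 × 2 ≈ 80 density bands.

80 density bands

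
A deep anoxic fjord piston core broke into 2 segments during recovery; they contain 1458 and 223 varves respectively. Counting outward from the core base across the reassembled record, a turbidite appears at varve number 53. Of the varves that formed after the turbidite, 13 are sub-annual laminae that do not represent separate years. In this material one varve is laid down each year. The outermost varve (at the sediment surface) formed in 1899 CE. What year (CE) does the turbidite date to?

Total varves = 1458 + 223 = 1681.
The turbidite sits at varve 53 from the core base, so 1681 − 53 = 1628 varves formed after it.
Removing the 13 false varves leaves 1628 − 13 = 1615 true varves beyond the turbidite.
The varve at the sediment surface is 1899 CE, so the turbidite dates to 1899 − 1615 = 284 CE.

284 CE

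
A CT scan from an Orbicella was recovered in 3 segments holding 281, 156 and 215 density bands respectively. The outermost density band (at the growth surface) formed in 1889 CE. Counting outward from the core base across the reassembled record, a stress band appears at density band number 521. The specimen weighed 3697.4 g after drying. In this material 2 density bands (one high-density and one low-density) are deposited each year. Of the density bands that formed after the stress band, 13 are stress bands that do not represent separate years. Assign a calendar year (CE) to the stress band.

Total density bands = 281 + 156 + 215 = 652.
Between density band 521 and the growth surface there are 652 − 521 = 131 density bands.
131 − 13 false = 118 true density bands after the stress band.
Dividing by 2 density bands per year: 118 / 2 = 59 years.
Counting back 59 years from 1889 CE places the stress band in 1889 − 59 = 1830 CE.

1830 CE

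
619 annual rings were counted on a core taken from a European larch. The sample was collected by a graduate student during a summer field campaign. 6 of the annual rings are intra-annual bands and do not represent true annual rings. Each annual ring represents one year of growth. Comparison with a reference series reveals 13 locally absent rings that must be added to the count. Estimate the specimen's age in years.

Correcting the raw count gives 619 − 6 + 13 = 626 true annual rings.
At one annual ring per year, that is 626 years.

626 yr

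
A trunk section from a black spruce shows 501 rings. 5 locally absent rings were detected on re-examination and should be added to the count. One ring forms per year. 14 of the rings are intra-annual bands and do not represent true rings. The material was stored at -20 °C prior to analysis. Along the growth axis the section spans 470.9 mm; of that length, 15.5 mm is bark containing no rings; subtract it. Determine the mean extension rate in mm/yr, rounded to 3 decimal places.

0.926 mm/yr

Correcting the raw count gives 501 − 14 + 5 = 492 true rings.
Removing the 15.5 mm offcut leaves 470.9 − 15.5 = 455.4 mm.
455.4 mm over 492 years gives 455.4 / 492 ≈ 0.926 mm/yr.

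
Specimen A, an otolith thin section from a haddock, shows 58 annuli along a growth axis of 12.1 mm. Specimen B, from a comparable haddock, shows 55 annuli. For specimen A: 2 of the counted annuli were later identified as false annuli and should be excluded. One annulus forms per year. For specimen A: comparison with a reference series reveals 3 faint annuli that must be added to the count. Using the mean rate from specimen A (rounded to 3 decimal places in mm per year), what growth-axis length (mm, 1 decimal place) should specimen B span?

11.3 mm

Specimen A: true annulus count = 58 − 2 + 3 = 59.
A: Extension rate ≈ 12.1 / 59 = 0.205 mm per year.
B's length ≈ 0.205 × 55 = 11.3 mm.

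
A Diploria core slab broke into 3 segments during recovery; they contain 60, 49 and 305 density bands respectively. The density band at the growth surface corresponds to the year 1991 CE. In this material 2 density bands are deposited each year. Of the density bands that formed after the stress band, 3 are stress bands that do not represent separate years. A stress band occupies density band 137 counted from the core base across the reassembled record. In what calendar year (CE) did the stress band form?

1854 CE

Total density bands = 60 + 49 + 305 = 414.
The stress band sits at density band 137 from the core base, so 414 − 137 = 277 density bands formed after it.
Removing the 3 false density bands leaves 277 − 3 = 274 true density bands beyond the stress band.
With 2 density bands per year, 274 / 2 = 137 years.
Counting back 137 years from 1991 CE places the stress band in 1991 − 137 = 1854 CE.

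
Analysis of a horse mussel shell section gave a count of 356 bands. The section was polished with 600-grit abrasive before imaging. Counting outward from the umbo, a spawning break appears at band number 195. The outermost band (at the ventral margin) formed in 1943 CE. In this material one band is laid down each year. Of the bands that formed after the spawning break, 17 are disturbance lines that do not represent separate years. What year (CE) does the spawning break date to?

The spawning break sits at band 195 from the umbo, so 356 − 195 = 161 bands formed after it.
Removing the 17 false bands leaves 161 − 17 = 144 true bands beyond the spawning break.
1943 − 144 = 1799 CE.

1799 CE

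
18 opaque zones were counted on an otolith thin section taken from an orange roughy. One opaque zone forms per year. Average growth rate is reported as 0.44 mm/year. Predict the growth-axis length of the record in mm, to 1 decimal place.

7.9 mm

18 years of growth are recorded.
Length ≈ 0.44 × 18 = 7.9 mm.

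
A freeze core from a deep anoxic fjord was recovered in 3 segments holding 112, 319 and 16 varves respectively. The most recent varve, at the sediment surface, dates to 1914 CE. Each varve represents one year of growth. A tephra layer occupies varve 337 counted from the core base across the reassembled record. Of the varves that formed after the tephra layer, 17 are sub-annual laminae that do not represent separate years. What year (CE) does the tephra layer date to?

Total varves = 112 + 319 + 16 = 447.
The tephra layer sits at varve 337 from the core base, so 447 − 337 = 110 varves formed after it.
110 − 17 false = 93 true varves after the tephra layer.
Counting back 93 years from 1914 CE places the tephra layer in 1914 − 93 = 1821 CE.

1821 CE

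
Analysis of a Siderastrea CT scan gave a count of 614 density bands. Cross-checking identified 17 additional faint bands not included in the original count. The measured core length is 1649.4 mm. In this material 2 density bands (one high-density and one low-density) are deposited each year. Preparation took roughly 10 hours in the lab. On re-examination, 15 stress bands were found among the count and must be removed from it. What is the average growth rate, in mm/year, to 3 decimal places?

Correcting the raw count gives 614 − 15 + 17 = 616 true density bands.
616 density bands at 2 per year is 616 / 2 = 308 years.
Mean rate = 1649.4 mm / 308 years ≈ 5.355 mm/year.

5.355 mm/year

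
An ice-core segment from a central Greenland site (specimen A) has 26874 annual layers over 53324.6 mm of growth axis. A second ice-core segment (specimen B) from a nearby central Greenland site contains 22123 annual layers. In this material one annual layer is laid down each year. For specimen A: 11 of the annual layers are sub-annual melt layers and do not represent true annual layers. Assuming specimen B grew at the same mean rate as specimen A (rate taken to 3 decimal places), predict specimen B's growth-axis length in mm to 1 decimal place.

43914.2 mm

Specimen A: after corrections the count is 26874 − 11 = 26863 annual layers.
A: Mean rate = 53324.6 mm / 26863 years ≈ 1.985 mm/yr.
For B, 1.985 mm/year × 22123 years = 43914.2 mm.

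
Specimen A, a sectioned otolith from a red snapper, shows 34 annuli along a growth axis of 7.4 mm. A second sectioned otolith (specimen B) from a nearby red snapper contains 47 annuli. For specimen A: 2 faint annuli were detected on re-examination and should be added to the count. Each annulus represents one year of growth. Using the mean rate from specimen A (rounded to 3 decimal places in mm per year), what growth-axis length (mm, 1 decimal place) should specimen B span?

Specimen A: true annulus count = 34 + 2 = 36.
A: 7.4 mm over 36 years gives 7.4 / 36 ≈ 0.206 mm/year.
For B, 0.206 mm/year × 47 years = 9.7 mm.

9.7 mm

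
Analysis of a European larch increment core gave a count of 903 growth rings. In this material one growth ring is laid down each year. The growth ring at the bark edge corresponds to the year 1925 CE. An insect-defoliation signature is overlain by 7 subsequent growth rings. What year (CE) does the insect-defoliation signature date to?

1918 CE

There are 7 growth rings younger than the insect-defoliation signature.
1925 − 7 = 1918 CE.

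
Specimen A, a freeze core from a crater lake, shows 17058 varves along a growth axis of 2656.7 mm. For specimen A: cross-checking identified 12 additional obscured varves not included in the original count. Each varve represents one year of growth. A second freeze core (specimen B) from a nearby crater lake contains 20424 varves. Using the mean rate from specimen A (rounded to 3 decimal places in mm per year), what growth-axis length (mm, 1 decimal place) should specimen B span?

3186.1 mm

Specimen A: correcting the raw count gives 17058 + 12 = 17070 true varves.
A: 2656.7 mm over 17070 years gives 2656.7 / 17070 ≈ 0.156 mm/year.
For B, 0.156 mm/year × 20424 years = 3186.1 mm.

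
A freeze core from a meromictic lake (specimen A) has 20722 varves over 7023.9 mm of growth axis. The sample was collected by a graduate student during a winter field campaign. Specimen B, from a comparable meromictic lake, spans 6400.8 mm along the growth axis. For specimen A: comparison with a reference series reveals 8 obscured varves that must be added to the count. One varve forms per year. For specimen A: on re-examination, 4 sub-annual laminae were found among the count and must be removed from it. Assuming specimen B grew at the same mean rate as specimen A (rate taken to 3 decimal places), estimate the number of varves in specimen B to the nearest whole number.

Specimen A: true varve count = 20722 − 4 + 8 = 20726.
A: Mean rate = 7023.9 mm / 20726 years ≈ 0.339 mm/year.
B spans 6400.8 / 0.339 = 18881.42 years ≈ 18881 varves.

18881 varves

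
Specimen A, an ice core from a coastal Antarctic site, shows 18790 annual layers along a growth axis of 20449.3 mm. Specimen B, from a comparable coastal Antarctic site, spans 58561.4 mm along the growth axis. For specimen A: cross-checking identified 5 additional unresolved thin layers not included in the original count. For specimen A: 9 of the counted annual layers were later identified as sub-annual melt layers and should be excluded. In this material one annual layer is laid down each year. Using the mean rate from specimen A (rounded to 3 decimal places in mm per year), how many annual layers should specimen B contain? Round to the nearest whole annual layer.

53775 annual layers

Specimen A: true annual layer count = 18790 − 9 + 5 = 18786.
A: Extension rate ≈ 20449.3 / 18786 = 1.089 mm per year.
Specimen B: 58561.4 mm / 1.089 mm per year = 53775.39 years ≈ 53775 annual layers.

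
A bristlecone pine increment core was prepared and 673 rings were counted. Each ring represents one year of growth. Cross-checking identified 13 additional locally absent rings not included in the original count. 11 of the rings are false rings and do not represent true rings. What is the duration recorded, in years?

675 years

After corrections the count is 673 − 11 + 13 = 675 rings.
One ring per year makes the duration 675 years.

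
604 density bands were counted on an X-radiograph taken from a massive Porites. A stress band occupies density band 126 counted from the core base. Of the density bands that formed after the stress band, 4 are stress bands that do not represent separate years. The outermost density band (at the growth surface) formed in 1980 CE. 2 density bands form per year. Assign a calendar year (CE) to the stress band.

604 − 126 = 478 density bands lie beyond the stress band toward the growth surface.
478 − 4 false = 474 true density bands after the stress band.
Dividing by 2 density bands per year: 474 / 2 = 237 years.
The density band at the growth surface is 1980 CE, so the stress band dates to 1980 − 237 = 1743 CE.

1743 CE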